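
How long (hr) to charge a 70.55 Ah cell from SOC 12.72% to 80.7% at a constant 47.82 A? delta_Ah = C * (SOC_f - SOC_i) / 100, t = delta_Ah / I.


Step 1: dSOC = 80.7% - 12.72% = 67.98%
Step 2: delta_Ah = 70.55 * 67.98 / 100 = 47.96 Ah
Step 3: t = 47.96 / 47.82 = 1.003 hr

1.003 hr


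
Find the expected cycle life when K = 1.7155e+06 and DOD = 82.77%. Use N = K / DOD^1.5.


DOD^1.5 = 753.03
N = K / DOD^1.5 = 1.7155e+06 / 753.03 = 2278

2278 cycles


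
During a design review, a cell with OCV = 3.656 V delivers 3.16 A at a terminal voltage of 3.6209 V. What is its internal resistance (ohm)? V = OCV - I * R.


R = (OCV - V) / I = (3.656 - 3.6209) / 3.16 = 0.01111 ohm

0.01111 ohm


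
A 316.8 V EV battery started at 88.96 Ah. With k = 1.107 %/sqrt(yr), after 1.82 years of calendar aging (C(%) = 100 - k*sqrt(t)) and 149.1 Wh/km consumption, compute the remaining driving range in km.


Step 1: capacity retention = 100 - 1.107 * sqrt(1.82) = 100 - 1.107 * 1.3491 = 98.507%
Step 2: C_now = 88.96 * 98.507/100 = 87.632 Ah
Step 3: E_pack = V * C_now = 316.8 * 87.632 = 27762 Wh
Step 4: range = E_pack / consumption = 27762 / 149.1 = 186.2 km

186.2 km


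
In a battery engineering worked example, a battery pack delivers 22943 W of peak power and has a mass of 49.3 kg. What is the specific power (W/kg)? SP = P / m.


Specific power = 22943 W / 49.3 kg = 465.4 W/kg

465.4 W/kg


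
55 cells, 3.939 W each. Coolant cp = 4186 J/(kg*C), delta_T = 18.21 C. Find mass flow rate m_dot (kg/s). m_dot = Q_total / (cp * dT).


Q_total = 55 * 3.939 = 216.65 W
m_dot = Q_total / (cp * dT) = 216.65 / (4186 * 18.21) = 0.002842 kg/s

0.002842 kg/s


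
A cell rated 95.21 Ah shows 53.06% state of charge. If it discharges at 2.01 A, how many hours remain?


Step 1: remaining = SOC/100 * C_total = 53.06/100 * 95.21 = 50.518 Ah
Step 2: t = remaining / I = 50.518 / 2.01 = 25.13 hr

25.13 hr


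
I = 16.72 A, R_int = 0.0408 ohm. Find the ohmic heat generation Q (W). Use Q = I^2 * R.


I^2 = 279.56
Q = 279.56 * 0.0408 = 11.41 W

11.41 W


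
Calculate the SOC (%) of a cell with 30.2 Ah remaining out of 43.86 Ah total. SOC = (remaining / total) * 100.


SOC = (remaining / total) * 100 = (30.2 / 43.86) * 100 = 68.86%

68.86%


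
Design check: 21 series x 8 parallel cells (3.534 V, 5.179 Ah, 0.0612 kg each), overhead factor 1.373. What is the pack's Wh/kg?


Step 1: V_pack = 21 * 3.534 = 74.214 V
Step 2: C_pack = 8 * 5.179 = 41.432 Ah
Step 3: E_pack = V_pack * C_pack = 74.214 * 41.432 = 3074.8 Wh
Step 4: m_pack = 21 * 8 * 0.0612 * 1.373 = 14.117 kg
Step 5: ED = E_pack / m_pack = 3074.8 / 14.117 = 217.8 Wh/kg

217.8 Wh/kg


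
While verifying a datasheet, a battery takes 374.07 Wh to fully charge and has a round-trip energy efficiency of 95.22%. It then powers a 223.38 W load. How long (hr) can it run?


Step 1: E_discharge = eta/100 * E_charge = 95.22/100 * 374.07 = 356.19 Wh
Step 2: t = E_discharge / P = 356.19 / 223.38 = 1.595 hr

1.595 hr


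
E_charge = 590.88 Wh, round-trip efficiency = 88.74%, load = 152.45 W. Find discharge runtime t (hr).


Step 1: E_discharge = eta/100 * E_charge = 88.74/100 * 590.88 = 524.35 Wh
Step 2: t = E_discharge / P = 524.35 / 152.45 = 3.439 hr

3.439 hr


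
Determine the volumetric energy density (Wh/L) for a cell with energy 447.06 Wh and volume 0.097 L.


Volumetric ED = 447.06 Wh / 0.097 L = 4609 Wh/L

4609 Wh/L


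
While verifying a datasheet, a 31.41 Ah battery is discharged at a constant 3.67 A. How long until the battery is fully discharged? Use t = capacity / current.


t = capacity / current = 31.41 / 3.67 = 8.559 hr

8.559 hr


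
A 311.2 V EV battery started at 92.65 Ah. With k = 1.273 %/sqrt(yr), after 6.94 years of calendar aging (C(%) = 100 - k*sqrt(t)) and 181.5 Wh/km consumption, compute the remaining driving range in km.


Step 1: capacity retention = 100 - 1.273 * sqrt(6.94) = 100 - 1.273 * 2.6344 = 96.646%
Step 2: C_now = 92.65 * 96.646/100 = 89.543 Ah
Step 3: E_pack = V * C_now = 311.2 * 89.543 = 27866 Wh
Step 4: range = E_pack / consumption = 27866 / 181.5 = 153.5 km

153.5 km


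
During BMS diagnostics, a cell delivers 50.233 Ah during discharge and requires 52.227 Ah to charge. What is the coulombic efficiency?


Coulombic efficiency = 50.233/52.227 * 100% = 96.18%

96.18%


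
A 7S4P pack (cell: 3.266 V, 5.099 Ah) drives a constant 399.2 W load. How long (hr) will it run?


Step 1: E_pack = Ns * V_cell * Np * C_cell = 7 * 3.266 * 4 * 5.099 = 466.29 Wh
Step 2: t = E_pack / P = 466.29 / 399.2 = 1.168 hr

1.168 hr


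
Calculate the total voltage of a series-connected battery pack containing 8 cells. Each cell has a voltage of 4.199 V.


Series voltages add: 8 * 4.199 V = 33.592 V

33.592 V


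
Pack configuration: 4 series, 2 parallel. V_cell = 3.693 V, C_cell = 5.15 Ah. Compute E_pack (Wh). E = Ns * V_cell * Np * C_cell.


V_pack = 4 * 3.693 = 14.772 V
C_pack = 2 * 5.15 = 10.3 Ah
E = V_pack * C_pack = 14.772 * 10.3 = 152.2 Wh

152.2 Wh


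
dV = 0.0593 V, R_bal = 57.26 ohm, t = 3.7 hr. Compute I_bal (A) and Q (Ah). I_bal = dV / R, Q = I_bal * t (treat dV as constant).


First, Ohm's law: I_bal = 0.0593 V / 57.26 ohm = 0.0010356 A
Then Q = I * t = 0.0010356 A * 3.7 hr = 0.003832 Ah

I=0.0010356 A, Q=0.003832 Ah


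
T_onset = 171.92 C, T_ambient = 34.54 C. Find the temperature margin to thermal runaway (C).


Safety margin = 171.92 C - 34.54 C = 137.38 C

137.38 C


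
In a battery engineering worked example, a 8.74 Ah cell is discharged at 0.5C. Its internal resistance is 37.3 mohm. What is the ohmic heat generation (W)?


Convert: R = 37.3 mohm = 0.0373 ohm
Step 1: I = C_rate * capacity = 0.5 * 8.74 = 4.37 A
Step 2: Q = I^2 * R = 4.37^2 * 0.0373 = 19.097 * 0.0373 = 0.7123 W

0.7123 W


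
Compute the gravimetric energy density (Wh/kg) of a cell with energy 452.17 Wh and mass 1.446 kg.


ED = E / m = 452.17 / 1.446 = 312.7 Wh/kg

312.7 Wh/kg


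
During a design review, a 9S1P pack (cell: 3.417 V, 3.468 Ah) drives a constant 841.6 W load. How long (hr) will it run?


Step 1: E_pack = Ns * V_cell * Np * C_cell = 9 * 3.417 * 1 * 3.468 = 106.65 Wh
Step 2: t = E_pack / P = 106.65 / 841.6 = 0.1267 hr

0.1267 hr


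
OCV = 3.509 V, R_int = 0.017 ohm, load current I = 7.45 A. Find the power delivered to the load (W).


Step 1: V_terminal = OCV - I*R = 3.509 - 7.45 * 0.017 = 3.3824 V
Step 2: P_out = V_terminal * I = 3.3824 * 7.45 = 25.20 W

25.20 W


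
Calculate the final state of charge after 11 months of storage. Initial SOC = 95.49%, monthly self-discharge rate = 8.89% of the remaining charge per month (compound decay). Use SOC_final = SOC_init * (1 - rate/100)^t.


Monthly retention factor = 1 - 8.89/100 = 0.9111
Over 11 months: factor^11 = 0.35911
SOC_final = 95.49 * 0.35911 = 34.29%

34.29%


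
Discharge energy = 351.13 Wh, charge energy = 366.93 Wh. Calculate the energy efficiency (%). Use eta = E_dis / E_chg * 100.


eta_e = E_dis / E_chg * 100 = 351.13 / 366.93 * 100 = 95.69%

95.69%


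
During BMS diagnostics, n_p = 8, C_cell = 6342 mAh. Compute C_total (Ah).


Convert: C_cell = 6342 mAh = 6.342 Ah
C_total = 8 * 6.342 = 50.736 Ah

50.736 Ah


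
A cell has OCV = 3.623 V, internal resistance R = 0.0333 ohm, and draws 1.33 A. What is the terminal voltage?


V = OCV - I*R = 3.623 - 1.33 * 0.0333 = 3.579 V

3.579 V


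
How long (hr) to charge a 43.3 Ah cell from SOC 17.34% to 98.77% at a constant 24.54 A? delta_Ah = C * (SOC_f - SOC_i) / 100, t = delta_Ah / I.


Step 1: dSOC = 98.77% - 17.34% = 81.43%
Step 2: delta_Ah = 43.3 * 81.43 / 100 = 35.259 Ah
Step 3: t = 35.259 / 24.54 = 1.437 hr

1.437 hr


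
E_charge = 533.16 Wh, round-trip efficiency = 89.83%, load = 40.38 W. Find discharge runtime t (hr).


Step 1: E_discharge = eta/100 * E_charge = 89.83/100 * 533.16 = 478.94 Wh
Step 2: t = E_discharge / P = 478.94 / 40.38 = 11.86 hr

11.86 hr


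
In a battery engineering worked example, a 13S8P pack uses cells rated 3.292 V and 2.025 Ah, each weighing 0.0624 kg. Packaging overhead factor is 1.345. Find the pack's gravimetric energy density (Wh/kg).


Step 1: V_pack = 13 * 3.292 = 42.796 V
Step 2: C_pack = 8 * 2.025 = 16.2 Ah
Step 3: E_pack = V_pack * C_pack = 42.796 * 16.2 = 693.3 Wh
Step 4: m_pack = 13 * 8 * 0.0624 * 1.345 = 8.7285 kg
Step 5: ED = E_pack / m_pack = 693.3 / 8.7285 = 79.43 Wh/kg

79.43 Wh/kg


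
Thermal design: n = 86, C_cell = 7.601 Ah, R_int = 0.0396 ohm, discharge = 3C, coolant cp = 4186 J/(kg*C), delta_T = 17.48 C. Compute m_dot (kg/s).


Step 1: I = 3 * 7.601 = 22.803 A
Step 2: Q_cell = I^2 * R = 22.803^2 * 0.0396 = 20.591 W
Step 3: Q_total = 86 * 20.591 = 1770.8 W
Step 4: m_dot = Q_total / (cp * dT) = 1770.8 / (4186 * 17.48) = 0.02420 kg/s

0.02420 kg/s


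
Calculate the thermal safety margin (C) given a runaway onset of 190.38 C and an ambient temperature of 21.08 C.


margin = T_onset - T_ambient = 190.38 - 21.08 = 169.3 C

169.3 C


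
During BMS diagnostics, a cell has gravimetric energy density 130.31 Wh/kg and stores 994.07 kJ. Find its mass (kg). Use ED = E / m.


Convert: E = 994.07 kJ = 276.13 Wh
m = E / ED = 276.13 / 130.31 = 2.119 kg

2.119 kg


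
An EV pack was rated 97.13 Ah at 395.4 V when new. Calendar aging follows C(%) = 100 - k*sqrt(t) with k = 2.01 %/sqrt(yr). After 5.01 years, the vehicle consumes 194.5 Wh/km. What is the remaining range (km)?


Step 1: capacity retention = 100 - 2.01 * sqrt(5.01) = 100 - 2.01 * 2.2383 = 95.501%
Step 2: C_now = 97.13 * 95.501/100 = 92.76 Ah
Step 3: E_pack = V * C_now = 395.4 * 92.76 = 36677 Wh
Step 4: range = E_pack / consumption = 36677 / 194.5 = 188.6 km

188.6 km


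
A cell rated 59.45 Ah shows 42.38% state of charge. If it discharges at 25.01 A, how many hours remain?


Step 1: remaining = SOC/100 * C_total = 42.38/100 * 59.45 = 25.195 Ah
Step 2: t = remaining / I = 25.195 / 25.01 = 1.007 hr

1.007 hr


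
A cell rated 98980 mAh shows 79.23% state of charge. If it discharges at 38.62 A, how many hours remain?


Convert: C_total = 98980 mAh = 98.98 Ah
Step 1: remaining = SOC/100 * C_total = 79.23/100 * 98.98 = 78.422 Ah
Step 2: t = remaining / I = 78.422 / 38.62 = 2.031 hr

2.031 hr


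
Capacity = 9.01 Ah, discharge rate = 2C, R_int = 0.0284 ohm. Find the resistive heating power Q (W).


Step 1: I = C_rate * capacity = 2 * 9.01 = 18.02 A
Step 2: Q = I^2 * R = 18.02^2 * 0.0284 = 324.72 * 0.0284 = 9.222 W

9.222 W


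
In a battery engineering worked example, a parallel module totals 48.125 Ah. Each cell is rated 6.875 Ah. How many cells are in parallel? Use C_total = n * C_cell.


n = C_total / C_cell = 48.125 / 6.875 = 7

7


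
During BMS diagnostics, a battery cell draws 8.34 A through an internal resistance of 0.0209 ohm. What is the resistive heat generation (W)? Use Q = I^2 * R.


Q = I^2 * R = 8.34^2 * 0.0209 = 1.454 W

1.454 W


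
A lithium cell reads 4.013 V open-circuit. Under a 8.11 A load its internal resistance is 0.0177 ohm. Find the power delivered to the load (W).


Step 1: V_terminal = OCV - I*R = 4.013 - 8.11 * 0.0177 = 3.8695 V
Step 2: P_out = V_terminal * I = 3.8695 * 8.11 = 31.38 W

31.38 W


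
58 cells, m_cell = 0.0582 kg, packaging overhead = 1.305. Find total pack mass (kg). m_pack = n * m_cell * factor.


Cell mass sum = 58 * 0.0582 = 3.3756 kg
With overhead 1.305: m_pack = 3.3756 * 1.305 = 4.405 kg

4.405 kg


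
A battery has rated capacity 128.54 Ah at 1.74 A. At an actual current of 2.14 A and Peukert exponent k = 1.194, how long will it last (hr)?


t_rated = C / I_rated = 128.54 / 1.74 = 73.874 hr
(I_rated/I)^k = (0.81308)^1.194 = 0.78109
t = t_rated * (I_rated/I)^k = 73.874 * 0.78109 = 57.70 hr

57.70 hr


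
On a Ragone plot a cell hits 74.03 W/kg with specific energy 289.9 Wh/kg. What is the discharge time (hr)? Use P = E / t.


t = E / P = 289.9 / 74.03 = 3.916 hr

3.916 hr


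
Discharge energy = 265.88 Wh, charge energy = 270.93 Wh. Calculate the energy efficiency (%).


Round-trip efficiency = 265.88/270.93 * 100% = 98.14%

98.14%


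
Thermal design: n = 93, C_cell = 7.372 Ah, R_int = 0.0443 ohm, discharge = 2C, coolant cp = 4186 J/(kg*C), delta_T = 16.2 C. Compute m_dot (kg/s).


Step 1: I = 2 * 7.372 = 14.744 A
Step 2: Q_cell = I^2 * R = 14.744^2 * 0.0443 = 9.6302 W
Step 3: Q_total = 93 * 9.6302 = 895.61 W
Step 4: m_dot = Q_total / (cp * dT) = 895.61 / (4186 * 16.2) = 0.01321 kg/s

0.01321 kg/s


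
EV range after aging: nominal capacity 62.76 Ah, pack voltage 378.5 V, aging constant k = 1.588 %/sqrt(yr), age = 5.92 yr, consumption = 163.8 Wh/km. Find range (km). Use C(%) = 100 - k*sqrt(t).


Step 1: capacity retention = 100 - 1.588 * sqrt(5.92) = 100 - 1.588 * 2.4331 = 96.136%
Step 2: C_now = 62.76 * 96.136/100 = 60.335 Ah
Step 3: E_pack = V * C_now = 378.5 * 60.335 = 22837 Wh
Step 4: range = E_pack / consumption = 22837 / 163.8 = 139.4 km

139.4 km


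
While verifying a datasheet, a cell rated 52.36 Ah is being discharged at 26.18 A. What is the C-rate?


C_rate = I / capacity = 26.18 / 52.36 = 0.5C

0.5C


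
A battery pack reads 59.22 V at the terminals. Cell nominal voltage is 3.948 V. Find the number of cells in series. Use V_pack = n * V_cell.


Rearranging: n = V_pack / V_cell = 59.22 / 3.948 = 15 cells

15


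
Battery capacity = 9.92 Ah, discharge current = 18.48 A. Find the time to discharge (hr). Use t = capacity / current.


Runtime = 9.92 Ah / 18.48 A = 0.5368 hr

0.5368 hr


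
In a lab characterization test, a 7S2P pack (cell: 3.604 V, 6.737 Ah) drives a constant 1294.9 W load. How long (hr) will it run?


Step 1: E_pack = Ns * V_cell * Np * C_cell = 7 * 3.604 * 2 * 6.737 = 339.92 Wh
Step 2: t = E_pack / P = 339.92 / 1294.9 = 0.2625 hr

0.2625 hr


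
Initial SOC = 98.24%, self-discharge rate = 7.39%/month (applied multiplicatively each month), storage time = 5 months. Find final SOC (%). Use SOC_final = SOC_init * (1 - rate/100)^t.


decay = (1 - 7.39/100)^5 = 0.68122
SOC_final = 98.24 * 0.68122 = 66.92%

66.92%


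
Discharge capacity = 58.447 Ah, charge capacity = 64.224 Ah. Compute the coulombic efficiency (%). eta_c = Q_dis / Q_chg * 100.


Coulombic efficiency = 58.447/64.224 * 100% = 91.00%

91.00%


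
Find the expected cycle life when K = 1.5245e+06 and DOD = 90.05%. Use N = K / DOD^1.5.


DOD^1.5 = 854.53
N = K / DOD^1.5 = 1.5245e+06 / 854.53 = 1784

1784 cycles


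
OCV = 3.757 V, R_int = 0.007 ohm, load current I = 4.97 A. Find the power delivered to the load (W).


Step 1: V_terminal = OCV - I*R = 3.757 - 4.97 * 0.007 = 3.7222 V
Step 2: P_out = V_terminal * I = 3.7222 * 4.97 = 18.50 W

18.50 W


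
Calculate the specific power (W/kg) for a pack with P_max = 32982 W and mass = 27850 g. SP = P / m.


Convert: m = 27850 g = 27.85 kg
SP = P / m = 32982 / 27.85 = 1184 W/kg

1184 W/kg


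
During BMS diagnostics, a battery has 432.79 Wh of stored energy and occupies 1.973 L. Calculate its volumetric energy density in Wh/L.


Volumetric ED = 432.79 Wh / 1.973 L = 219.4 Wh/L

219.4 Wh/L


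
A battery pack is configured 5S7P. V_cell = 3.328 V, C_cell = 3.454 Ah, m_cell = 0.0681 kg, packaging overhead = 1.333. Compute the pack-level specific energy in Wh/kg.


Step 1: V_pack = 5 * 3.328 = 16.64 V
Step 2: C_pack = 7 * 3.454 = 24.178 Ah
Step 3: E_pack = V_pack * C_pack = 16.64 * 24.178 = 402.32 Wh
Step 4: m_pack = 5 * 7 * 0.0681 * 1.333 = 3.1772 kg
Step 5: ED = E_pack / m_pack = 402.32 / 3.1772 = 126.6 Wh/kg

126.6 Wh/kg


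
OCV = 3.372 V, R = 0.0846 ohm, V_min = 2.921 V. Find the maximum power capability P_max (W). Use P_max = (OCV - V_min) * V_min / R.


P_max = (OCV - V_min) * V_min / R = (3.372 - 2.921) * 2.921 / 0.0846 = 0.451 * 2.921 / 0.0846 = 15.57 W

15.57 W


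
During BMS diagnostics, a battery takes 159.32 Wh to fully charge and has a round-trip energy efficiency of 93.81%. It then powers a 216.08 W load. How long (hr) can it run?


Step 1: E_discharge = eta/100 * E_charge = 93.81/100 * 159.32 = 149.46 Wh
Step 2: t = E_discharge / P = 149.46 / 216.08 = 0.6917 hr

0.6917 hr


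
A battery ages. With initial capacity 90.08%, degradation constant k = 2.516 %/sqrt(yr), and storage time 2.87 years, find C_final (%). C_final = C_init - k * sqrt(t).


Step 1: sqrt(2.87 yr) = 1.6941
Step 2: drop = 2.516 * 1.6941 = 4.2624
Step 3: C_final = 90.08 - 4.2624 = 85.82%

85.82%


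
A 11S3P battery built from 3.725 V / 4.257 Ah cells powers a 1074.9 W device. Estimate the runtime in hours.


Step 1: E_pack = Ns * V_cell * Np * C_cell = 11 * 3.725 * 3 * 4.257 = 523.29 Wh
Step 2: t = E_pack / P = 523.29 / 1074.9 = 0.4868 hr

0.4868 hr


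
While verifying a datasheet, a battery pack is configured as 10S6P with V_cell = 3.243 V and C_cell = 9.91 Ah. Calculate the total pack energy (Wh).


V_pack = 10 * 3.243 = 32.43 V
C_pack = 6 * 9.91 = 59.46 Ah
E = V_pack * C_pack = 32.43 * 59.46 = 1928 Wh

1928 Wh


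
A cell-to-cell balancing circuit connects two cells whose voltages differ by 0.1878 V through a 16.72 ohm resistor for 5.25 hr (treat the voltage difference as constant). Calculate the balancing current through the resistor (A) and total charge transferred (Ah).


First, Ohm's law: I_bal = 0.1878 V / 16.72 ohm = 0.011232 A
Then Q = I * t = 0.011232 A * 5.25 hr = 0.05897 Ah

I=0.011232 A, Q=0.05897 Ah


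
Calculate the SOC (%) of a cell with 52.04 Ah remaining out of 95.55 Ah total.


SOC% = 52.04 / 95.55 * 100 = 54.46%

54.46%


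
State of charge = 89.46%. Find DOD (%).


Complement of SOC: DOD = 100% - 89.46% = 10.54%

10.54%


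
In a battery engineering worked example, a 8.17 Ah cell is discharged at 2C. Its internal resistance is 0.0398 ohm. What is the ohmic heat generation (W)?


Step 1: I = C_rate * capacity = 2 * 8.17 = 16.34 A
Step 2: Q = I^2 * R = 16.34^2 * 0.0398 = 267 * 0.0398 = 10.63 W

10.63 W


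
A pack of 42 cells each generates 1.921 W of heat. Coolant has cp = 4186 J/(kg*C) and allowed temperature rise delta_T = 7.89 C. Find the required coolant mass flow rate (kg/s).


Step 1: Total heat Q = 42 * 1.921 W = 80.682 W
Step 2: denom = cp * dT = 4186 * 7.89 = 33028
Step 3: m_dot = 80.682 / 33028 = 0.002443 kg/s

0.002443 kg/s


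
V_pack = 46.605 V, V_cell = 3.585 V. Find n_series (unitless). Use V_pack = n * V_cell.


n = V_pack / V_cell = 46.605 / 3.585 = 13

13


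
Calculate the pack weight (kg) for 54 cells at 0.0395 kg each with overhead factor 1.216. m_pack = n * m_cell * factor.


Cell mass sum = 54 * 0.0395 = 2.133 kg
With overhead 1.216: m_pack = 2.133 * 1.216 = 2.594 kg

2.594 kg


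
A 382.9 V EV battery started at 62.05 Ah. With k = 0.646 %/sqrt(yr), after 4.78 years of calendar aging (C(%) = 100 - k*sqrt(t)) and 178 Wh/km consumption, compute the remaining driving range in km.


Step 1: capacity retention = 100 - 0.646 * sqrt(4.78) = 100 - 0.646 * 2.1863 = 98.588%
Step 2: C_now = 62.05 * 98.588/100 = 61.174 Ah
Step 3: E_pack = V * C_now = 382.9 * 61.174 = 23424 Wh
Step 4: range = E_pack / consumption = 23424 / 178 = 131.6 km

131.6 km


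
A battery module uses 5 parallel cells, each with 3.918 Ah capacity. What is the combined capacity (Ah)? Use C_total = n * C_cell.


Parallel capacities add: 5 * 3.918 Ah = 19.59 Ah

19.59 Ah


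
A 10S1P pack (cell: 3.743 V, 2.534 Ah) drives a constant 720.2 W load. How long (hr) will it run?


Step 1: E_pack = Ns * V_cell * Np * C_cell = 10 * 3.743 * 1 * 2.534 = 94.848 Wh
Step 2: t = E_pack / P = 94.848 / 720.2 = 0.1317 hr

0.1317 hr


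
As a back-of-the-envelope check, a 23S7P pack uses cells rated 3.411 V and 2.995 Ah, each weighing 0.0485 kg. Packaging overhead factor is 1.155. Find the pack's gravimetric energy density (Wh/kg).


Step 1: V_pack = 23 * 3.411 = 78.453 V
Step 2: C_pack = 7 * 2.995 = 20.965 Ah
Step 3: E_pack = V_pack * C_pack = 78.453 * 20.965 = 1644.8 Wh
Step 4: m_pack = 23 * 7 * 0.0485 * 1.155 = 9.0188 kg
Step 5: ED = E_pack / m_pack = 1644.8 / 9.0188 = 182.4 Wh/kg

182.4 Wh/kg


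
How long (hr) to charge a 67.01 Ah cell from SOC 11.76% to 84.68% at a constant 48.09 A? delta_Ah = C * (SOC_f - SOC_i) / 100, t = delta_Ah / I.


Step 1: dSOC = 84.68% - 11.76% = 72.92%
Step 2: delta_Ah = 67.01 * 72.92 / 100 = 48.864 Ah
Step 3: t = 48.864 / 48.09 = 1.016 hr

1.016 hr


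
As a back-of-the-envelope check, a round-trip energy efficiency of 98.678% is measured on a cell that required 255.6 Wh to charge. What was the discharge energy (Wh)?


E_dis = eta/100 * E_chg = 98.678/100 * 255.6 = 252.2 Wh

252.2 Wh


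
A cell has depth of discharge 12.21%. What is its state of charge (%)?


SOC = 100 - DOD = 100 - 12.21 = 87.79%

87.79%


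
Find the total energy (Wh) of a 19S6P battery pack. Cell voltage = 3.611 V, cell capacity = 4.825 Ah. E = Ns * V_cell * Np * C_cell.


V_pack = 19 * 3.611 = 68.609 V
C_pack = 6 * 4.825 = 28.95 Ah
E = V_pack * C_pack = 68.609 * 28.95 = 1986 Wh

1986 Wh


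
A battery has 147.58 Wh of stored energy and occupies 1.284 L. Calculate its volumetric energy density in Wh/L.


ED = E / V = 147.58 / 1.284 = 114.9 Wh/L

114.9 Wh/L


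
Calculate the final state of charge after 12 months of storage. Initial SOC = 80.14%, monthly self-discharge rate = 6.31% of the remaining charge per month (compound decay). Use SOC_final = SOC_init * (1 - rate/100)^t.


Monthly retention factor = 1 - 6.31/100 = 0.9369
Over 12 months: factor^12 = 0.45742
SOC_final = 80.14 * 0.45742 = 36.66%

36.66%


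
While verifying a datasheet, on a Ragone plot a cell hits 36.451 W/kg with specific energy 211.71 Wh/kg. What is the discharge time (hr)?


t = E / P = 211.71 / 36.451 = 5.808 hr

5.808 hr


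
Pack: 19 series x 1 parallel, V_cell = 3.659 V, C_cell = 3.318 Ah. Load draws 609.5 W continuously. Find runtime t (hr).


Step 1: E_pack = Ns * V_cell * Np * C_cell = 19 * 3.659 * 1 * 3.318 = 230.67 Wh
Step 2: t = E_pack / P = 230.67 / 609.5 = 0.3785 hr

0.3785 hr


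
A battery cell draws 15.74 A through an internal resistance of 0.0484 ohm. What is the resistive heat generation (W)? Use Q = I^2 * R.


Q = I^2 * R = 15.74^2 * 0.0484 = 11.99 W

11.99 W


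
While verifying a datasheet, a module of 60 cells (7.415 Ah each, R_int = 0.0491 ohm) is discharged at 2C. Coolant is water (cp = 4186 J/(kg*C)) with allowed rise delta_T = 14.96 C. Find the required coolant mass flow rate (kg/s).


Step 1: I = 2 * 7.415 = 14.83 A
Step 2: Q_cell = I^2 * R = 14.83^2 * 0.0491 = 10.799 W
Step 3: Q_total = 60 * 10.799 = 647.94 W
Step 4: m_dot = Q_total / (cp * dT) = 647.94 / (4186 * 14.96) = 0.01035 kg/s

0.01035 kg/s


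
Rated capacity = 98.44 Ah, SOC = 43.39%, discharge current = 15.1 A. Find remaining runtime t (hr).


Step 1: remaining = SOC/100 * C_total = 43.39/100 * 98.44 = 42.713 Ah
Step 2: t = remaining / I = 42.713 / 15.1 = 2.829 hr

2.829 hr


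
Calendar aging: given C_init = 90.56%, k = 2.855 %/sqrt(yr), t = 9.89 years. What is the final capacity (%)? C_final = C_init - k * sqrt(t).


Step 1: sqrt(9.89 yr) = 3.1448
Step 2: drop = 2.855 * 3.1448 = 8.9784
Step 3: C_final = 90.56 - 8.9784 = 81.58%

81.58%


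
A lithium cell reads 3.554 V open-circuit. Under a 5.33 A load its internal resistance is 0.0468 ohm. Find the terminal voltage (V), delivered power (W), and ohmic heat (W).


Step 1: V_terminal = OCV - I*R = 3.554 - 5.33 * 0.0468 = 3.3046 V
Step 2: P_out = V_terminal * I = 3.3046 * 5.33 = 17.61 W
Step 3: Q = I^2 * R = 5.33^2 * 0.0468 = 1.330 W

V=3.3046 V, P=17.61 W, Q=1.330 W


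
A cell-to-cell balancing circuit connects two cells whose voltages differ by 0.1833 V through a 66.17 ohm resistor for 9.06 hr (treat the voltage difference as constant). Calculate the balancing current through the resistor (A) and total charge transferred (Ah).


First, Ohm's law: I_bal = 0.1833 V / 66.17 ohm = 0.0027701 A
Then Q = I * t = 0.0027701 A * 9.06 hr = 0.02510 Ah

I=0.0027701 A, Q=0.02510 Ah


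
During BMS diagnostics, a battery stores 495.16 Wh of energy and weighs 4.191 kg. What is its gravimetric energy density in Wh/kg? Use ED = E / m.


Specific energy = 495.16 Wh / 4.191 kg = 118.1 Wh/kg

118.1 Wh/kg


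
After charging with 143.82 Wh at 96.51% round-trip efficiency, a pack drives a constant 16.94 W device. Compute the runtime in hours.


Step 1: E_discharge = eta/100 * E_charge = 96.51/100 * 143.82 = 138.8 Wh
Step 2: t = E_discharge / P = 138.8 / 16.94 = 8.194 hr

8.194 hr


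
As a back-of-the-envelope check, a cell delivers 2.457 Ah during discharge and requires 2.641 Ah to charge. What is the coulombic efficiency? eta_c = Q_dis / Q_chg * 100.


eta_c = Q_dis / Q_chg * 100 = 2.457 / 2.641 * 100 = 93.03%

93.03%


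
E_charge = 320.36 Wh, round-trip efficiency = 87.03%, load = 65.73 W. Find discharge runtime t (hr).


Step 1: E_discharge = eta/100 * E_charge = 87.03/100 * 320.36 = 278.81 Wh
Step 2: t = E_discharge / P = 278.81 / 65.73 = 4.242 hr

4.242 hr


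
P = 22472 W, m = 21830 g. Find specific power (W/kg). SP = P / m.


Convert: m = 21830 g = 21.83 kg
SP = P / m = 22472 / 21.83 = 1029 W/kg

1029 W/kg


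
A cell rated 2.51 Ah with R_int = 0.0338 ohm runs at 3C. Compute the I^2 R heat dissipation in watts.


Step 1: I = C_rate * capacity = 3 * 2.51 = 7.53 A
Step 2: Q = I^2 * R = 7.53^2 * 0.0338 = 56.701 * 0.0338 = 1.916 W

1.916 W


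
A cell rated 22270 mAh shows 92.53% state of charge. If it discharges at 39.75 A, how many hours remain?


Convert: C_total = 22270 mAh = 22.27 Ah
Step 1: remaining = SOC/100 * C_total = 92.53/100 * 22.27 = 20.606 Ah
Step 2: t = remaining / I = 20.606 / 39.75 = 0.5184 hr

0.5184 hr


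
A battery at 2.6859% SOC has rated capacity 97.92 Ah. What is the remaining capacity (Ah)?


remaining = SOC / 100 * total = 2.6859 / 100 * 97.92 = 2.630 Ah

2.630 Ah


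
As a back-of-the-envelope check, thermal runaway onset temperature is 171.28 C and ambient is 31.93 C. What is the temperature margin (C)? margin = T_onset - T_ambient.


margin = T_onset - T_ambient = 171.28 - 31.93 = 139.35 C

139.35 C


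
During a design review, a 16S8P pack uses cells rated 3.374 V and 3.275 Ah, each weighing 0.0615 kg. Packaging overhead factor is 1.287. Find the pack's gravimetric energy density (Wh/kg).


Step 1: V_pack = 16 * 3.374 = 53.984 V
Step 2: C_pack = 8 * 3.275 = 26.2 Ah
Step 3: E_pack = V_pack * C_pack = 53.984 * 26.2 = 1414.4 Wh
Step 4: m_pack = 16 * 8 * 0.0615 * 1.287 = 10.131 kg
Step 5: ED = E_pack / m_pack = 1414.4 / 10.131 = 139.6 Wh/kg

139.6 Wh/kg


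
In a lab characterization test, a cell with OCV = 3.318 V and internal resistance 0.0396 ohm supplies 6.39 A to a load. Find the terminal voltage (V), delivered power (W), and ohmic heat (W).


Step 1: V_terminal = OCV - I*R = 3.318 - 6.39 * 0.0396 = 3.065 V
Step 2: P_out = V_terminal * I = 3.065 * 6.39 = 19.59 W
Step 3: Q = I^2 * R = 6.39^2 * 0.0396 = 1.617 W

V=3.065 V, P=19.59 W, Q=1.617 W


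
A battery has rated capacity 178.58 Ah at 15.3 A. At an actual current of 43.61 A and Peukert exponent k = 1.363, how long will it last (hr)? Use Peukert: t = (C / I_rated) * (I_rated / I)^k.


t_rated = C / I_rated = 178.58 / 15.3 = 11.672 hr
(I_rated/I)^k = (0.35084)^1.363 = 0.23987
t = t_rated * (I_rated/I)^k = 11.672 * 0.23987 = 2.800 hr

2.800 hr


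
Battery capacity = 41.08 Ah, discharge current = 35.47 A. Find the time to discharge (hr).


Runtime = 41.08 Ah / 35.47 A = 1.158 hr

1.158 hr


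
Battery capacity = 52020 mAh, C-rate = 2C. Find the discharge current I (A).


Convert: capacity = 52020 mAh = 52.02 Ah
I = C_rate * capacity = 2 * 52.02 = 104.04 A

104.04 A


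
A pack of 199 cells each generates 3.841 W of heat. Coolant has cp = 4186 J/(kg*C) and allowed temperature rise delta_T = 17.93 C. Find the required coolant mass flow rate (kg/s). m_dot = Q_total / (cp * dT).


Q_total = 199 * 3.841 = 764.36 W
m_dot = Q_total / (cp * dT) = 764.36 / (4186 * 17.93) = 0.01018 kg/s

0.01018 kg/s


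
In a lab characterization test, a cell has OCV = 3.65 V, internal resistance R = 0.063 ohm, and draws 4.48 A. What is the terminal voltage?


V = OCV - I*R = 3.65 - 4.48 * 0.063 = 3.368 V

3.368 V


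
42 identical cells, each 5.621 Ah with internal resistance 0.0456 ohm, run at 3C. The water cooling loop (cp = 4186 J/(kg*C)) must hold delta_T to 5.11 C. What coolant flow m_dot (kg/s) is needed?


Step 1: I = 3 * 5.621 = 16.863 A
Step 2: Q_cell = I^2 * R = 16.863^2 * 0.0456 = 12.967 W
Step 3: Q_total = 42 * 12.967 = 544.61 W
Step 4: m_dot = Q_total / (cp * dT) = 544.61 / (4186 * 5.11) = 0.02546 kg/s

0.02546 kg/s


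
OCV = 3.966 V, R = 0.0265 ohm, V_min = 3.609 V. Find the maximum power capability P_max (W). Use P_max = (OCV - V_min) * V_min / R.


P_max = (OCV - V_min) * V_min / R = (3.966 - 3.609) * 3.609 / 0.0265 = 0.357 * 3.609 / 0.0265 = 48.62 W

48.62 W


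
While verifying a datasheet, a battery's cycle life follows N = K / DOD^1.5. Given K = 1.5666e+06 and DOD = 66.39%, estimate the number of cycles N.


Step 1: DOD^1.5 = 66.39^1.5 = 540.95
Step 2: N = 1.5666e+06 / 540.95 = 2896 cycles

2896 cycles


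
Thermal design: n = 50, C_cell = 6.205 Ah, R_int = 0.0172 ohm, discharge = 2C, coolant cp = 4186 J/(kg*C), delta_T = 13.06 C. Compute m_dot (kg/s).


Step 1: I = 2 * 6.205 = 12.41 A
Step 2: Q_cell = I^2 * R = 12.41^2 * 0.0172 = 2.6489 W
Step 3: Q_total = 50 * 2.6489 = 132.45 W
Step 4: m_dot = Q_total / (cp * dT) = 132.45 / (4186 * 13.06) = 0.002423 kg/s

0.002423 kg/s


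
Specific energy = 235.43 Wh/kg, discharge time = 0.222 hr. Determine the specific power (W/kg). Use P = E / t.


Specific power = 235.43 Wh/kg / 0.222 hr = 1060 W/kg

1060 W/kg


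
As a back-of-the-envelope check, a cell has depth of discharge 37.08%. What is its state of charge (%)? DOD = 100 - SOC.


SOC = 100 - DOD = 100 - 37.08 = 62.92%

62.92%


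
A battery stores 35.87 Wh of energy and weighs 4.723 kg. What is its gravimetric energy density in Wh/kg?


ED = E / m = 35.87 / 4.723 = 7.595 Wh/kg

7.595 Wh/kg


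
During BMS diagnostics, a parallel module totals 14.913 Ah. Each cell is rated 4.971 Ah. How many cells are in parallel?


n = C_total / C_cell = 14.913 / 4.971 = 3

3


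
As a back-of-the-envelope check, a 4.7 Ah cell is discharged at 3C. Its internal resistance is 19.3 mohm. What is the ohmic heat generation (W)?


Convert: R = 19.3 mohm = 0.0193 ohm
Step 1: I = C_rate * capacity = 3 * 4.7 = 14.1 A
Step 2: Q = I^2 * R = 14.1^2 * 0.0193 = 198.81 * 0.0193 = 3.837 W

3.837 W


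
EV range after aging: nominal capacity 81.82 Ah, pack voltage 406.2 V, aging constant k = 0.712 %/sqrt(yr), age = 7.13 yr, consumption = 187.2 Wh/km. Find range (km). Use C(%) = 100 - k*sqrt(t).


Step 1: capacity retention = 100 - 0.712 * sqrt(7.13) = 100 - 0.712 * 2.6702 = 98.099%
Step 2: C_now = 81.82 * 98.099/100 = 80.265 Ah
Step 3: E_pack = V * C_now = 406.2 * 80.265 = 32604 Wh
Step 4: range = E_pack / consumption = 32604 / 187.2 = 174.2 km

174.2 km


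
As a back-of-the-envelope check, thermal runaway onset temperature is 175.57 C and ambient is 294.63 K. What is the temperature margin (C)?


Convert: T_ambient = 294.63 K = 21.48 C
margin = 175.57 - 21.48 = 154.09 C

154.09 C


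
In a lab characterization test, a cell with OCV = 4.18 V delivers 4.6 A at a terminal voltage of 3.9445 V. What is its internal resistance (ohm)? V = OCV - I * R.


R = (OCV - V) / I = (4.18 - 3.9445) / 4.6 = 0.05120 ohm

0.05120 ohm


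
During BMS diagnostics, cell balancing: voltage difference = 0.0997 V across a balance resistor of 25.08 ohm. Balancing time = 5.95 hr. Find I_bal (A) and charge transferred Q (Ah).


I_bal = dV / R = 0.0997 / 25.08 = 0.0039753 A
Q = I_bal * t = 0.0039753 * 5.95 = 0.02365 Ah

I=0.0039753 A, Q=0.02365 Ah


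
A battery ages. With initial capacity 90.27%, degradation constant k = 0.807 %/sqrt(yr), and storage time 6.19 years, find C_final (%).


Step 1: sqrt(6.19 yr) = 2.488
Step 2: drop = 0.807 * 2.488 = 2.0078
Step 3: C_final = 90.27 - 2.0078 = 88.26%

88.26%


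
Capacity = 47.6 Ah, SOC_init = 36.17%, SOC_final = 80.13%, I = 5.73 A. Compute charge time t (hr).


delta_Ah = 47.6 * (80.13 - 36.17) / 100 = 20.925 Ah
t = delta_Ah / I = 20.925 / 5.73 = 3.652 hr

3.652 hr


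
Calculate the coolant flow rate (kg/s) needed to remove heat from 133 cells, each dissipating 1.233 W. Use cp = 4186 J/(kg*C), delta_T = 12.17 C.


Step 1: Total heat Q = 133 * 1.233 W = 163.99 W
Step 2: denom = cp * dT = 4186 * 12.17 = 50944
Step 3: m_dot = 163.99 / 50944 = 0.003219 kg/s

0.003219 kg/s


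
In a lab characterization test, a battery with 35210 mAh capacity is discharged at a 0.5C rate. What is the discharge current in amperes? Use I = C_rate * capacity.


Convert: capacity = 35210 mAh = 35.21 Ah
I = C_rate * capacity = 0.5 * 35.21 = 17.605 A

17.605 A


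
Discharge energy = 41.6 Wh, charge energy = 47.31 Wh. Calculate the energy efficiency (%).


eta_e = E_dis / E_chg * 100 = 41.6 / 47.31 * 100 = 87.93%

87.93%


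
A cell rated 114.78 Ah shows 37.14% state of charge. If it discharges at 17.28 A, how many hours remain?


Step 1: remaining = SOC/100 * C_total = 37.14/100 * 114.78 = 42.629 Ah
Step 2: t = remaining / I = 42.629 / 17.28 = 2.467 hr

2.467 hr


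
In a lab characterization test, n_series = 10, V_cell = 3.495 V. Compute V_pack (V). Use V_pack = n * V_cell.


Series voltages add: 10 * 3.495 V = 34.95 V

34.95 V


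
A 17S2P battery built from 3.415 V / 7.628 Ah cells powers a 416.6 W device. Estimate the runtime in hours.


Step 1: E_pack = Ns * V_cell * Np * C_cell = 17 * 3.415 * 2 * 7.628 = 885.69 Wh
Step 2: t = E_pack / P = 885.69 / 416.6 = 2.126 hr

2.126 hr


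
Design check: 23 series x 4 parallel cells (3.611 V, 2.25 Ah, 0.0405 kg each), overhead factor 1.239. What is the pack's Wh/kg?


Step 1: V_pack = 23 * 3.611 = 83.053 V
Step 2: C_pack = 4 * 2.25 = 9 Ah
Step 3: E_pack = V_pack * C_pack = 83.053 * 9 = 747.48 Wh
Step 4: m_pack = 23 * 4 * 0.0405 * 1.239 = 4.6165 kg
Step 5: ED = E_pack / m_pack = 747.48 / 4.6165 = 161.9 Wh/kg

161.9 Wh/kg


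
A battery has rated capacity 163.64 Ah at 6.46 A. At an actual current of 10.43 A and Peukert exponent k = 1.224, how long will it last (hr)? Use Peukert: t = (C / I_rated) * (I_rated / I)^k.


t_rated = C / I_rated = 163.64 / 6.46 = 25.331 hr
(I_rated/I)^k = (0.61937)^1.224 = 0.55635
t = t_rated * (I_rated/I)^k = 25.331 * 0.55635 = 14.09 hr

14.09 hr


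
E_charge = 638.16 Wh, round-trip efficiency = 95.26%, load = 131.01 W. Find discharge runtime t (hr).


Step 1: E_discharge = eta/100 * E_charge = 95.26/100 * 638.16 = 607.91 Wh
Step 2: t = E_discharge / P = 607.91 / 131.01 = 4.640 hr

4.640 hr


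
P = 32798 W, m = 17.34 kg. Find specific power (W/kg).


SP = P / m = 32798 / 17.34 = 1891 W/kg

1891 W/kg


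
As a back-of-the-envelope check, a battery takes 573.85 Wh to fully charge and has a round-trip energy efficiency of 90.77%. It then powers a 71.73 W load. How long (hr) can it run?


Step 1: E_discharge = eta/100 * E_charge = 90.77/100 * 573.85 = 520.88 Wh
Step 2: t = E_discharge / P = 520.88 / 71.73 = 7.262 hr

7.262 hr


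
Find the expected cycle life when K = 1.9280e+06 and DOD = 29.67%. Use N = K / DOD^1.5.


DOD^1.5 = 161.61
N = K / DOD^1.5 = 1.9280e+06 / 161.61 = 11930

11930 cycles


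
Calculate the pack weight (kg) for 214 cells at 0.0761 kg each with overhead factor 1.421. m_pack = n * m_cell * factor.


m_pack = n * m_cell * overhead = 214 * 0.0761 * 1.421 = 23.14 kg

23.14 kg


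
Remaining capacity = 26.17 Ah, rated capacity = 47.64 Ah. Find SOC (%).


SOC% = 26.17 / 47.64 * 100 = 54.93%

54.93%


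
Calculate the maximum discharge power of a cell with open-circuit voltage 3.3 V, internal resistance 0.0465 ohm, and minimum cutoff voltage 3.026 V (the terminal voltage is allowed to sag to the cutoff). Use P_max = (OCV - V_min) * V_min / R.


dV = OCV - V_min = 0.274 V (so I_max = dV / R)
P_max = dV * V_min / R = 0.274 * 3.026 / 0.0465 = 17.83 W

17.83 W


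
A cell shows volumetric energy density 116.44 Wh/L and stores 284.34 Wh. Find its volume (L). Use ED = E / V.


V = E / ED = 284.34 / 116.44 = 2.442 L

2.442 L


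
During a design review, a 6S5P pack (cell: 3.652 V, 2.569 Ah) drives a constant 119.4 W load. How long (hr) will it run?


Step 1: E_pack = Ns * V_cell * Np * C_cell = 6 * 3.652 * 5 * 2.569 = 281.46 Wh
Step 2: t = E_pack / P = 281.46 / 119.4 = 2.357 hr

2.357 hr


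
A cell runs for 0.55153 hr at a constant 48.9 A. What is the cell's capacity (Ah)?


C = I * t = 48.9 * 0.55153 = 26.97 Ah

26.97 Ah


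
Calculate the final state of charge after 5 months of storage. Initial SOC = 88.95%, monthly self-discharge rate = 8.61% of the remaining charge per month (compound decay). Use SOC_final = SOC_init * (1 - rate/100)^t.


decay = (1 - 8.61/100)^5 = 0.63752
SOC_final = 88.95 * 0.63752 = 56.71%

56.71%


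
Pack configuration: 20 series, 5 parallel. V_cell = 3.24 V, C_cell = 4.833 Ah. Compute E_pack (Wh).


E = Ns * Vcell * Np * Ccell = 20 * 3.24 * 5 * 4.833 = 1566 Wh

1566 Wh


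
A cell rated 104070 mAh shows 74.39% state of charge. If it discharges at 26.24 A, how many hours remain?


Convert: C_total = 104070 mAh = 104.07 Ah
Step 1: remaining = SOC/100 * C_total = 74.39/100 * 104.07 = 77.418 Ah
Step 2: t = remaining / I = 77.418 / 26.24 = 2.950 hr

2.950 hr


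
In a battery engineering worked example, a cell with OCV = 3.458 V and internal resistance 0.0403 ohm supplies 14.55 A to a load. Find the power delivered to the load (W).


Step 1: V_terminal = OCV - I*R = 3.458 - 14.55 * 0.0403 = 2.8716 V
Step 2: P_out = V_terminal * I = 2.8716 * 14.55 = 41.78 W

41.78 W


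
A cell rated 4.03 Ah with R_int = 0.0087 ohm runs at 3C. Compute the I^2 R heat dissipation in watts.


Step 1: I = C_rate * capacity = 3 * 4.03 = 12.09 A
Step 2: Q = I^2 * R = 12.09^2 * 0.0087 = 146.17 * 0.0087 = 1.272 W

1.272 W


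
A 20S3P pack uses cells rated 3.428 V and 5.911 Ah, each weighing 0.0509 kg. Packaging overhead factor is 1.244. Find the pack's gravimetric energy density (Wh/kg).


Step 1: V_pack = 20 * 3.428 = 68.56 V
Step 2: C_pack = 3 * 5.911 = 17.733 Ah
Step 3: E_pack = V_pack * C_pack = 68.56 * 17.733 = 1215.8 Wh
Step 4: m_pack = 20 * 3 * 0.0509 * 1.244 = 3.7992 kg
Step 5: ED = E_pack / m_pack = 1215.8 / 3.7992 = 320.0 Wh/kg

320.0 Wh/kg


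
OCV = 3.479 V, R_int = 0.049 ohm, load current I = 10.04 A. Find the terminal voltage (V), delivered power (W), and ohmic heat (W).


Step 1: V_terminal = OCV - I*R = 3.479 - 10.04 * 0.049 = 2.987 V
Step 2: P_out = V_terminal * I = 2.987 * 10.04 = 29.99 W
Step 3: Q = I^2 * R = 10.04^2 * 0.049 = 4.939 W

V=2.987 V, P=29.99 W, Q=4.939 W


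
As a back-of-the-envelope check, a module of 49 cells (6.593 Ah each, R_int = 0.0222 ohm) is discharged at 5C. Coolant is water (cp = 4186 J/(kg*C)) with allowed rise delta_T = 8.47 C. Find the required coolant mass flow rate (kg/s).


Step 1: I = 5 * 6.593 = 32.965 A
Step 2: Q_cell = I^2 * R = 32.965^2 * 0.0222 = 24.125 W
Step 3: Q_total = 49 * 24.125 = 1182.1 W
Step 4: m_dot = Q_total / (cp * dT) = 1182.1 / (4186 * 8.47) = 0.03334 kg/s

0.03334 kg/s


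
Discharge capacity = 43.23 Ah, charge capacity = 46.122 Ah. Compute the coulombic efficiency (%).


eta_c = Q_dis / Q_chg * 100 = 43.23 / 46.122 * 100 = 93.73%

93.73%


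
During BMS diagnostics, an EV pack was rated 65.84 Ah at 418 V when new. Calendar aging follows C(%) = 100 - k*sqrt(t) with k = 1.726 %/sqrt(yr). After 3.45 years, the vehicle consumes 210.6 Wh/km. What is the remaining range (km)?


Step 1: capacity retention = 100 - 1.726 * sqrt(3.45) = 100 - 1.726 * 1.8574 = 96.794%
Step 2: C_now = 65.84 * 96.794/100 = 63.729 Ah
Step 3: E_pack = V * C_now = 418 * 63.729 = 26639 Wh
Step 4: range = E_pack / consumption = 26639 / 210.6 = 126.5 km

126.5 km
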